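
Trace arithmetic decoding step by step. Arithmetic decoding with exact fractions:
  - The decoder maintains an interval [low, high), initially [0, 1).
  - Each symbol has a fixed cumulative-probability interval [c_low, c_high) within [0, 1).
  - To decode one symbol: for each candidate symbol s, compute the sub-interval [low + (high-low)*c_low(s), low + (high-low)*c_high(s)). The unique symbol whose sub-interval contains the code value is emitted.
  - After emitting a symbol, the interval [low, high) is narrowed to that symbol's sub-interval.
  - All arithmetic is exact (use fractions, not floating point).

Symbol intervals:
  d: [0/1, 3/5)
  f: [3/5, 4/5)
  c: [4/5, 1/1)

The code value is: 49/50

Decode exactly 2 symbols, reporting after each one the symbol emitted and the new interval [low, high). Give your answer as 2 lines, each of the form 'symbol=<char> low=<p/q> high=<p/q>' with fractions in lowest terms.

Answer: symbol=c low=4/5 high=1/1
symbol=c low=24/25 high=1/1

Derivation:
Step 1: interval [0/1, 1/1), width = 1/1 - 0/1 = 1/1
  'd': [0/1 + 1/1*0/1, 0/1 + 1/1*3/5) = [0/1, 3/5)
  'f': [0/1 + 1/1*3/5, 0/1 + 1/1*4/5) = [3/5, 4/5)
  'c': [0/1 + 1/1*4/5, 0/1 + 1/1*1/1) = [4/5, 1/1) <- contains code 49/50
  emit 'c', narrow to [4/5, 1/1)
Step 2: interval [4/5, 1/1), width = 1/1 - 4/5 = 1/5
  'd': [4/5 + 1/5*0/1, 4/5 + 1/5*3/5) = [4/5, 23/25)
  'f': [4/5 + 1/5*3/5, 4/5 + 1/5*4/5) = [23/25, 24/25)
  'c': [4/5 + 1/5*4/5, 4/5 + 1/5*1/1) = [24/25, 1/1) <- contains code 49/50
  emit 'c', narrow to [24/25, 1/1)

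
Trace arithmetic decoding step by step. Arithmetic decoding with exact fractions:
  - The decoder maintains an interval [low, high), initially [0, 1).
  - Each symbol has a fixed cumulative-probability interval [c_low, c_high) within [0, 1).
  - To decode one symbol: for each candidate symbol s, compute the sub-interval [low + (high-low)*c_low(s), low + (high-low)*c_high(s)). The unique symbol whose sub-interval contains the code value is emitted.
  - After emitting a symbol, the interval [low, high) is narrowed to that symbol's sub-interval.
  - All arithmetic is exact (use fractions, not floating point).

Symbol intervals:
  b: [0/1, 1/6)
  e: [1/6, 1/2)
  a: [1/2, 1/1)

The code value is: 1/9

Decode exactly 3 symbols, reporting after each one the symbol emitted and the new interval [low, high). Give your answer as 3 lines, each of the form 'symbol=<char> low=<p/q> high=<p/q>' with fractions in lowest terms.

Step 1: interval [0/1, 1/1), width = 1/1 - 0/1 = 1/1
  'b': [0/1 + 1/1*0/1, 0/1 + 1/1*1/6) = [0/1, 1/6) <- contains code 1/9
  'e': [0/1 + 1/1*1/6, 0/1 + 1/1*1/2) = [1/6, 1/2)
  'a': [0/1 + 1/1*1/2, 0/1 + 1/1*1/1) = [1/2, 1/1)
  emit 'b', narrow to [0/1, 1/6)
Step 2: interval [0/1, 1/6), width = 1/6 - 0/1 = 1/6
  'b': [0/1 + 1/6*0/1, 0/1 + 1/6*1/6) = [0/1, 1/36)
  'e': [0/1 + 1/6*1/6, 0/1 + 1/6*1/2) = [1/36, 1/12)
  'a': [0/1 + 1/6*1/2, 0/1 + 1/6*1/1) = [1/12, 1/6) <- contains code 1/9
  emit 'a', narrow to [1/12, 1/6)
Step 3: interval [1/12, 1/6), width = 1/6 - 1/12 = 1/12
  'b': [1/12 + 1/12*0/1, 1/12 + 1/12*1/6) = [1/12, 7/72)
  'e': [1/12 + 1/12*1/6, 1/12 + 1/12*1/2) = [7/72, 1/8) <- contains code 1/9
  'a': [1/12 + 1/12*1/2, 1/12 + 1/12*1/1) = [1/8, 1/6)
  emit 'e', narrow to [7/72, 1/8)

Answer: symbol=b low=0/1 high=1/6
symbol=a low=1/12 high=1/6
symbol=e low=7/72 high=1/8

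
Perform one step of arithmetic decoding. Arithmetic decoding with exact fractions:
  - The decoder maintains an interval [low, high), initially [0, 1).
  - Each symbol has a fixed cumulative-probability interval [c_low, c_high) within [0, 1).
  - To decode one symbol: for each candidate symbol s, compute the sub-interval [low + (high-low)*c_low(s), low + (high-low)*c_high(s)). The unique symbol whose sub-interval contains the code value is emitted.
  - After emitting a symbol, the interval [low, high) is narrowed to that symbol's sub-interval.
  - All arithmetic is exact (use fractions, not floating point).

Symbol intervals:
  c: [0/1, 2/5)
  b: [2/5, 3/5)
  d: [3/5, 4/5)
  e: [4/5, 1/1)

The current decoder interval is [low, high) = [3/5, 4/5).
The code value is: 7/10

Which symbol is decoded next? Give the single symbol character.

Interval width = high − low = 4/5 − 3/5 = 1/5
Scaled code = (code − low) / width = (7/10 − 3/5) / 1/5 = 1/2
  c: [0/1, 2/5) 
  b: [2/5, 3/5) ← scaled code falls here ✓
  d: [3/5, 4/5) 
  e: [4/5, 1/1) 

Answer: b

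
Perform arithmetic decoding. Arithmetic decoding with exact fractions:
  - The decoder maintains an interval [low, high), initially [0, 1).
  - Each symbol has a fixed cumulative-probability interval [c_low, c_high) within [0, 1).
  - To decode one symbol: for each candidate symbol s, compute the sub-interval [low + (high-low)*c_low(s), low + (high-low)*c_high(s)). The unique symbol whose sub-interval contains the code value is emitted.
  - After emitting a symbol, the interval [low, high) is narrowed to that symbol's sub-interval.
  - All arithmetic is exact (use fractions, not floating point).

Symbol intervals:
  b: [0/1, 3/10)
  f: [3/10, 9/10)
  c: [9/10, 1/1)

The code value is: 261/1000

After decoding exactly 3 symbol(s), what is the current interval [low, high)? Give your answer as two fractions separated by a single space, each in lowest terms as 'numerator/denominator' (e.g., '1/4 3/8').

Answer: 63/250 27/100

Derivation:
Step 1: interval [0/1, 1/1), width = 1/1 - 0/1 = 1/1
  'b': [0/1 + 1/1*0/1, 0/1 + 1/1*3/10) = [0/1, 3/10) <- contains code 261/1000
  'f': [0/1 + 1/1*3/10, 0/1 + 1/1*9/10) = [3/10, 9/10)
  'c': [0/1 + 1/1*9/10, 0/1 + 1/1*1/1) = [9/10, 1/1)
  emit 'b', narrow to [0/1, 3/10)
Step 2: interval [0/1, 3/10), width = 3/10 - 0/1 = 3/10
  'b': [0/1 + 3/10*0/1, 0/1 + 3/10*3/10) = [0/1, 9/100)
  'f': [0/1 + 3/10*3/10, 0/1 + 3/10*9/10) = [9/100, 27/100) <- contains code 261/1000
  'c': [0/1 + 3/10*9/10, 0/1 + 3/10*1/1) = [27/100, 3/10)
  emit 'f', narrow to [9/100, 27/100)
Step 3: interval [9/100, 27/100), width = 27/100 - 9/100 = 9/50
  'b': [9/100 + 9/50*0/1, 9/100 + 9/50*3/10) = [9/100, 18/125)
  'f': [9/100 + 9/50*3/10, 9/100 + 9/50*9/10) = [18/125, 63/250)
  'c': [9/100 + 9/50*9/10, 9/100 + 9/50*1/1) = [63/250, 27/100) <- contains code 261/1000
  emit 'c', narrow to [63/250, 27/100)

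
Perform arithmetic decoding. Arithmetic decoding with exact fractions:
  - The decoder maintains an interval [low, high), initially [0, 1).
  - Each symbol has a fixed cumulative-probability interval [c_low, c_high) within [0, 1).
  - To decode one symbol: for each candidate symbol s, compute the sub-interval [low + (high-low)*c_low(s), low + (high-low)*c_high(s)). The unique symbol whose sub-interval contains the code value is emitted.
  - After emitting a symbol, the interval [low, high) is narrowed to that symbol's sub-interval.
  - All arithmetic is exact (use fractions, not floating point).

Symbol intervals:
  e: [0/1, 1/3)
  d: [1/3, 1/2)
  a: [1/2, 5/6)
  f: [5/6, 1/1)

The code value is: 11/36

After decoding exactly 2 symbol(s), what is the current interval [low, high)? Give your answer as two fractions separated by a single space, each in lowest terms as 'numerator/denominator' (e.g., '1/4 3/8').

Step 1: interval [0/1, 1/1), width = 1/1 - 0/1 = 1/1
  'e': [0/1 + 1/1*0/1, 0/1 + 1/1*1/3) = [0/1, 1/3) <- contains code 11/36
  'd': [0/1 + 1/1*1/3, 0/1 + 1/1*1/2) = [1/3, 1/2)
  'a': [0/1 + 1/1*1/2, 0/1 + 1/1*5/6) = [1/2, 5/6)
  'f': [0/1 + 1/1*5/6, 0/1 + 1/1*1/1) = [5/6, 1/1)
  emit 'e', narrow to [0/1, 1/3)
Step 2: interval [0/1, 1/3), width = 1/3 - 0/1 = 1/3
  'e': [0/1 + 1/3*0/1, 0/1 + 1/3*1/3) = [0/1, 1/9)
  'd': [0/1 + 1/3*1/3, 0/1 + 1/3*1/2) = [1/9, 1/6)
  'a': [0/1 + 1/3*1/2, 0/1 + 1/3*5/6) = [1/6, 5/18)
  'f': [0/1 + 1/3*5/6, 0/1 + 1/3*1/1) = [5/18, 1/3) <- contains code 11/36
  emit 'f', narrow to [5/18, 1/3)

Answer: 5/18 1/3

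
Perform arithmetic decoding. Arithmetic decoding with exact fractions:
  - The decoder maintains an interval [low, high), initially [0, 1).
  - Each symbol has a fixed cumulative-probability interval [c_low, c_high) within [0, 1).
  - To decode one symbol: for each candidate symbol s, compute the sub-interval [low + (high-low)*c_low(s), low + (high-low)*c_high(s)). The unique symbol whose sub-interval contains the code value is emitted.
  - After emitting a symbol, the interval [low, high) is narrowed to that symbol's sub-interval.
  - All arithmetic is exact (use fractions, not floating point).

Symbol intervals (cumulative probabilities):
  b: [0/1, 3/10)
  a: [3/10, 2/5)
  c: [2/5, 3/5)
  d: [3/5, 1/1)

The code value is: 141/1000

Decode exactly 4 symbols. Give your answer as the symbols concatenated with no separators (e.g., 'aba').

Answer: bcac

Derivation:
Step 1: interval [0/1, 1/1), width = 1/1 - 0/1 = 1/1
  'b': [0/1 + 1/1*0/1, 0/1 + 1/1*3/10) = [0/1, 3/10) <- contains code 141/1000
  'a': [0/1 + 1/1*3/10, 0/1 + 1/1*2/5) = [3/10, 2/5)
  'c': [0/1 + 1/1*2/5, 0/1 + 1/1*3/5) = [2/5, 3/5)
  'd': [0/1 + 1/1*3/5, 0/1 + 1/1*1/1) = [3/5, 1/1)
  emit 'b', narrow to [0/1, 3/10)
Step 2: interval [0/1, 3/10), width = 3/10 - 0/1 = 3/10
  'b': [0/1 + 3/10*0/1, 0/1 + 3/10*3/10) = [0/1, 9/100)
  'a': [0/1 + 3/10*3/10, 0/1 + 3/10*2/5) = [9/100, 3/25)
  'c': [0/1 + 3/10*2/5, 0/1 + 3/10*3/5) = [3/25, 9/50) <- contains code 141/1000
  'd': [0/1 + 3/10*3/5, 0/1 + 3/10*1/1) = [9/50, 3/10)
  emit 'c', narrow to [3/25, 9/50)
Step 3: interval [3/25, 9/50), width = 9/50 - 3/25 = 3/50
  'b': [3/25 + 3/50*0/1, 3/25 + 3/50*3/10) = [3/25, 69/500)
  'a': [3/25 + 3/50*3/10, 3/25 + 3/50*2/5) = [69/500, 18/125) <- contains code 141/1000
  'c': [3/25 + 3/50*2/5, 3/25 + 3/50*3/5) = [18/125, 39/250)
  'd': [3/25 + 3/50*3/5, 3/25 + 3/50*1/1) = [39/250, 9/50)
  emit 'a', narrow to [69/500, 18/125)
Step 4: interval [69/500, 18/125), width = 18/125 - 69/500 = 3/500
  'b': [69/500 + 3/500*0/1, 69/500 + 3/500*3/10) = [69/500, 699/5000)
  'a': [69/500 + 3/500*3/10, 69/500 + 3/500*2/5) = [699/5000, 351/2500)
  'c': [69/500 + 3/500*2/5, 69/500 + 3/500*3/5) = [351/2500, 177/1250) <- contains code 141/1000
  'd': [69/500 + 3/500*3/5, 69/500 + 3/500*1/1) = [177/1250, 18/125)
  emit 'c', narrow to [351/2500, 177/1250)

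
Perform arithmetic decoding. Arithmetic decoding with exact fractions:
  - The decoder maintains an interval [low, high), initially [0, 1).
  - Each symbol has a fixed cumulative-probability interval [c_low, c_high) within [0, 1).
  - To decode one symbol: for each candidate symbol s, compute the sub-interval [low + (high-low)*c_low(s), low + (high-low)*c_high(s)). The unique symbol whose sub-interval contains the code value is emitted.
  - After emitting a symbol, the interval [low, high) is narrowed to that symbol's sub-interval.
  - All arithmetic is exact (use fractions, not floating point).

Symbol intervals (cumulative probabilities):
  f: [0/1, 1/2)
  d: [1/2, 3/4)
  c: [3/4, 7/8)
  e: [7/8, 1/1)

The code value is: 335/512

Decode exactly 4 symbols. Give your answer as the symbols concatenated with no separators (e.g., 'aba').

Answer: ddfe

Derivation:
Step 1: interval [0/1, 1/1), width = 1/1 - 0/1 = 1/1
  'f': [0/1 + 1/1*0/1, 0/1 + 1/1*1/2) = [0/1, 1/2)
  'd': [0/1 + 1/1*1/2, 0/1 + 1/1*3/4) = [1/2, 3/4) <- contains code 335/512
  'c': [0/1 + 1/1*3/4, 0/1 + 1/1*7/8) = [3/4, 7/8)
  'e': [0/1 + 1/1*7/8, 0/1 + 1/1*1/1) = [7/8, 1/1)
  emit 'd', narrow to [1/2, 3/4)
Step 2: interval [1/2, 3/4), width = 3/4 - 1/2 = 1/4
  'f': [1/2 + 1/4*0/1, 1/2 + 1/4*1/2) = [1/2, 5/8)
  'd': [1/2 + 1/4*1/2, 1/2 + 1/4*3/4) = [5/8, 11/16) <- contains code 335/512
  'c': [1/2 + 1/4*3/4, 1/2 + 1/4*7/8) = [11/16, 23/32)
  'e': [1/2 + 1/4*7/8, 1/2 + 1/4*1/1) = [23/32, 3/4)
  emit 'd', narrow to [5/8, 11/16)
Step 3: interval [5/8, 11/16), width = 11/16 - 5/8 = 1/16
  'f': [5/8 + 1/16*0/1, 5/8 + 1/16*1/2) = [5/8, 21/32) <- contains code 335/512
  'd': [5/8 + 1/16*1/2, 5/8 + 1/16*3/4) = [21/32, 43/64)
  'c': [5/8 + 1/16*3/4, 5/8 + 1/16*7/8) = [43/64, 87/128)
  'e': [5/8 + 1/16*7/8, 5/8 + 1/16*1/1) = [87/128, 11/16)
  emit 'f', narrow to [5/8, 21/32)
Step 4: interval [5/8, 21/32), width = 21/32 - 5/8 = 1/32
  'f': [5/8 + 1/32*0/1, 5/8 + 1/32*1/2) = [5/8, 41/64)
  'd': [5/8 + 1/32*1/2, 5/8 + 1/32*3/4) = [41/64, 83/128)
  'c': [5/8 + 1/32*3/4, 5/8 + 1/32*7/8) = [83/128, 167/256)
  'e': [5/8 + 1/32*7/8, 5/8 + 1/32*1/1) = [167/256, 21/32) <- contains code 335/512
  emit 'e', narrow to [167/256, 21/32)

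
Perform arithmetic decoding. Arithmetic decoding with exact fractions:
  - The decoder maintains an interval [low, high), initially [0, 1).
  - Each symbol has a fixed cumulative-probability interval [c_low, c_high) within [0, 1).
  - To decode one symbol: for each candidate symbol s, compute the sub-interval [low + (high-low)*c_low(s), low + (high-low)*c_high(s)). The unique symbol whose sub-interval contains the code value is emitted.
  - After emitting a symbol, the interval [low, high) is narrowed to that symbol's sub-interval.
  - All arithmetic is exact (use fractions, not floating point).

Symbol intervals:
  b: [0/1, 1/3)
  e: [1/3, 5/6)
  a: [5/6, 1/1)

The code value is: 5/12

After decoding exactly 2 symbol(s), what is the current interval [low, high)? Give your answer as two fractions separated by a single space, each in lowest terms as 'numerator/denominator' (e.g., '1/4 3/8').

Answer: 1/3 1/2

Derivation:
Step 1: interval [0/1, 1/1), width = 1/1 - 0/1 = 1/1
  'b': [0/1 + 1/1*0/1, 0/1 + 1/1*1/3) = [0/1, 1/3)
  'e': [0/1 + 1/1*1/3, 0/1 + 1/1*5/6) = [1/3, 5/6) <- contains code 5/12
  'a': [0/1 + 1/1*5/6, 0/1 + 1/1*1/1) = [5/6, 1/1)
  emit 'e', narrow to [1/3, 5/6)
Step 2: interval [1/3, 5/6), width = 5/6 - 1/3 = 1/2
  'b': [1/3 + 1/2*0/1, 1/3 + 1/2*1/3) = [1/3, 1/2) <- contains code 5/12
  'e': [1/3 + 1/2*1/3, 1/3 + 1/2*5/6) = [1/2, 3/4)
  'a': [1/3 + 1/2*5/6, 1/3 + 1/2*1/1) = [3/4, 5/6)
  emit 'b', narrow to [1/3, 1/2)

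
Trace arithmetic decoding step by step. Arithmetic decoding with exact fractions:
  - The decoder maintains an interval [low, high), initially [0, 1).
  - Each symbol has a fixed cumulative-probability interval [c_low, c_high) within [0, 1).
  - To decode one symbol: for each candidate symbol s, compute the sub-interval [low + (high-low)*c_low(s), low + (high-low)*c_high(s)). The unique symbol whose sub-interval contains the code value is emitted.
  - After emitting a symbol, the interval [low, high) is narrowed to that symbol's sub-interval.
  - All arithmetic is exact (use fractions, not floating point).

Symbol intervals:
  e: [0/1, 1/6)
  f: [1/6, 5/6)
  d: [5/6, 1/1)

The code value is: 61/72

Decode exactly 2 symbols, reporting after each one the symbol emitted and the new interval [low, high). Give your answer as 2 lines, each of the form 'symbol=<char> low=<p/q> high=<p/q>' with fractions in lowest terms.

Step 1: interval [0/1, 1/1), width = 1/1 - 0/1 = 1/1
  'e': [0/1 + 1/1*0/1, 0/1 + 1/1*1/6) = [0/1, 1/6)
  'f': [0/1 + 1/1*1/6, 0/1 + 1/1*5/6) = [1/6, 5/6)
  'd': [0/1 + 1/1*5/6, 0/1 + 1/1*1/1) = [5/6, 1/1) <- contains code 61/72
  emit 'd', narrow to [5/6, 1/1)
Step 2: interval [5/6, 1/1), width = 1/1 - 5/6 = 1/6
  'e': [5/6 + 1/6*0/1, 5/6 + 1/6*1/6) = [5/6, 31/36) <- contains code 61/72
  'f': [5/6 + 1/6*1/6, 5/6 + 1/6*5/6) = [31/36, 35/36)
  'd': [5/6 + 1/6*5/6, 5/6 + 1/6*1/1) = [35/36, 1/1)
  emit 'e', narrow to [5/6, 31/36)

Answer: symbol=d low=5/6 high=1/1
symbol=e low=5/6 high=31/36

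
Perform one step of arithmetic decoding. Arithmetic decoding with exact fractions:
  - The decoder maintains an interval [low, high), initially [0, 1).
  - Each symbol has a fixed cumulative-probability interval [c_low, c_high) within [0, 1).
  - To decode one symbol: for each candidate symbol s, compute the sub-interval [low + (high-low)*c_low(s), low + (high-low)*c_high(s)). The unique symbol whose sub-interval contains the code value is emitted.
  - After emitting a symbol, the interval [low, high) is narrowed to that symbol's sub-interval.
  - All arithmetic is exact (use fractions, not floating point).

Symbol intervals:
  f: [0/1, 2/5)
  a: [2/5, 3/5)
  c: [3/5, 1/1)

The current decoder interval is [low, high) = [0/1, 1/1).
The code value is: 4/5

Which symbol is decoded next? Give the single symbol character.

Answer: c

Derivation:
Interval width = high − low = 1/1 − 0/1 = 1/1
Scaled code = (code − low) / width = (4/5 − 0/1) / 1/1 = 4/5
  f: [0/1, 2/5) 
  a: [2/5, 3/5) 
  c: [3/5, 1/1) ← scaled code falls here ✓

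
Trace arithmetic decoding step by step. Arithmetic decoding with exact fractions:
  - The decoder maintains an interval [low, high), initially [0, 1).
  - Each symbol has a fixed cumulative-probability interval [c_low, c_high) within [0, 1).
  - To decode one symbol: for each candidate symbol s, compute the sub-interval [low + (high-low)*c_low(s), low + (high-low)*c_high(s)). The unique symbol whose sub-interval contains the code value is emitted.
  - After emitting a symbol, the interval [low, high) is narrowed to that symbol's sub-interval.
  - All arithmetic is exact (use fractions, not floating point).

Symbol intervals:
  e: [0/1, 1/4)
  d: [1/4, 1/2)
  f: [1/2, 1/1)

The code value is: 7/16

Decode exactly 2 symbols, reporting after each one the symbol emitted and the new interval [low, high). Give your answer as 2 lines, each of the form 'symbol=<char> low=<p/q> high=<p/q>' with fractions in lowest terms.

Step 1: interval [0/1, 1/1), width = 1/1 - 0/1 = 1/1
  'e': [0/1 + 1/1*0/1, 0/1 + 1/1*1/4) = [0/1, 1/4)
  'd': [0/1 + 1/1*1/4, 0/1 + 1/1*1/2) = [1/4, 1/2) <- contains code 7/16
  'f': [0/1 + 1/1*1/2, 0/1 + 1/1*1/1) = [1/2, 1/1)
  emit 'd', narrow to [1/4, 1/2)
Step 2: interval [1/4, 1/2), width = 1/2 - 1/4 = 1/4
  'e': [1/4 + 1/4*0/1, 1/4 + 1/4*1/4) = [1/4, 5/16)
  'd': [1/4 + 1/4*1/4, 1/4 + 1/4*1/2) = [5/16, 3/8)
  'f': [1/4 + 1/4*1/2, 1/4 + 1/4*1/1) = [3/8, 1/2) <- contains code 7/16
  emit 'f', narrow to [3/8, 1/2)

Answer: symbol=d low=1/4 high=1/2
symbol=f low=3/8 high=1/2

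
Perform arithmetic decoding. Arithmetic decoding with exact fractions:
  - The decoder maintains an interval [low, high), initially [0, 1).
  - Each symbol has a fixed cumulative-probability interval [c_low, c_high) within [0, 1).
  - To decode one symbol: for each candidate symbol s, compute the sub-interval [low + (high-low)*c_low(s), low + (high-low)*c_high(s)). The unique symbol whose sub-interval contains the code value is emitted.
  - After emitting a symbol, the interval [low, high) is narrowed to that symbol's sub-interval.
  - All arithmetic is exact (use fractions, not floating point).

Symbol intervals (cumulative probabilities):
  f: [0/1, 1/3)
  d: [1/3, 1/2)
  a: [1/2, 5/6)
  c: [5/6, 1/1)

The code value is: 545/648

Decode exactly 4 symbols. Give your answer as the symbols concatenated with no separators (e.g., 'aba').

Answer: cffd

Derivation:
Step 1: interval [0/1, 1/1), width = 1/1 - 0/1 = 1/1
  'f': [0/1 + 1/1*0/1, 0/1 + 1/1*1/3) = [0/1, 1/3)
  'd': [0/1 + 1/1*1/3, 0/1 + 1/1*1/2) = [1/3, 1/2)
  'a': [0/1 + 1/1*1/2, 0/1 + 1/1*5/6) = [1/2, 5/6)
  'c': [0/1 + 1/1*5/6, 0/1 + 1/1*1/1) = [5/6, 1/1) <- contains code 545/648
  emit 'c', narrow to [5/6, 1/1)
Step 2: interval [5/6, 1/1), width = 1/1 - 5/6 = 1/6
  'f': [5/6 + 1/6*0/1, 5/6 + 1/6*1/3) = [5/6, 8/9) <- contains code 545/648
  'd': [5/6 + 1/6*1/3, 5/6 + 1/6*1/2) = [8/9, 11/12)
  'a': [5/6 + 1/6*1/2, 5/6 + 1/6*5/6) = [11/12, 35/36)
  'c': [5/6 + 1/6*5/6, 5/6 + 1/6*1/1) = [35/36, 1/1)
  emit 'f', narrow to [5/6, 8/9)
Step 3: interval [5/6, 8/9), width = 8/9 - 5/6 = 1/18
  'f': [5/6 + 1/18*0/1, 5/6 + 1/18*1/3) = [5/6, 23/27) <- contains code 545/648
  'd': [5/6 + 1/18*1/3, 5/6 + 1/18*1/2) = [23/27, 31/36)
  'a': [5/6 + 1/18*1/2, 5/6 + 1/18*5/6) = [31/36, 95/108)
  'c': [5/6 + 1/18*5/6, 5/6 + 1/18*1/1) = [95/108, 8/9)
  emit 'f', narrow to [5/6, 23/27)
Step 4: interval [5/6, 23/27), width = 23/27 - 5/6 = 1/54
  'f': [5/6 + 1/54*0/1, 5/6 + 1/54*1/3) = [5/6, 68/81)
  'd': [5/6 + 1/54*1/3, 5/6 + 1/54*1/2) = [68/81, 91/108) <- contains code 545/648
  'a': [5/6 + 1/54*1/2, 5/6 + 1/54*5/6) = [91/108, 275/324)
  'c': [5/6 + 1/54*5/6, 5/6 + 1/54*1/1) = [275/324, 23/27)
  emit 'd', narrow to [68/81, 91/108)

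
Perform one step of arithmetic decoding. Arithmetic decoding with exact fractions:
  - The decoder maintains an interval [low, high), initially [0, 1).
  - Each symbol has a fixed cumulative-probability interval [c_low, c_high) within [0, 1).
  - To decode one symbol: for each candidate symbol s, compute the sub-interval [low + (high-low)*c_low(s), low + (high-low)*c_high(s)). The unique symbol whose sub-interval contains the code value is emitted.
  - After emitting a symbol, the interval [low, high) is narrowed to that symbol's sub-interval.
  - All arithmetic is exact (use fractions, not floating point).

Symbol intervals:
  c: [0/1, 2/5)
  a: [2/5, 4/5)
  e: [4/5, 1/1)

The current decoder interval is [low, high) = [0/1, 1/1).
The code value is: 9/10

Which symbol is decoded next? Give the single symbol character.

Answer: e

Derivation:
Interval width = high − low = 1/1 − 0/1 = 1/1
Scaled code = (code − low) / width = (9/10 − 0/1) / 1/1 = 9/10
  c: [0/1, 2/5) 
  a: [2/5, 4/5) 
  e: [4/5, 1/1) ← scaled code falls here ✓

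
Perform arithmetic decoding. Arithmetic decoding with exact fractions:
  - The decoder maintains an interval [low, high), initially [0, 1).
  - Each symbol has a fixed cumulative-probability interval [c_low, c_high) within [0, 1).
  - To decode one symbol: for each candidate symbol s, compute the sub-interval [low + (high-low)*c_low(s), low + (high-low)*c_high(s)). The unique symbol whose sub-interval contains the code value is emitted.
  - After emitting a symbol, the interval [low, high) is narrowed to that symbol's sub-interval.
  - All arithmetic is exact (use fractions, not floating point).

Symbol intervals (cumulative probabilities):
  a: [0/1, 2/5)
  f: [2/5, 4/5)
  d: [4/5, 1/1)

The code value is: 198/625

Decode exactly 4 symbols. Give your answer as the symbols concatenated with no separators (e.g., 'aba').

Answer: afdd

Derivation:
Step 1: interval [0/1, 1/1), width = 1/1 - 0/1 = 1/1
  'a': [0/1 + 1/1*0/1, 0/1 + 1/1*2/5) = [0/1, 2/5) <- contains code 198/625
  'f': [0/1 + 1/1*2/5, 0/1 + 1/1*4/5) = [2/5, 4/5)
  'd': [0/1 + 1/1*4/5, 0/1 + 1/1*1/1) = [4/5, 1/1)
  emit 'a', narrow to [0/1, 2/5)
Step 2: interval [0/1, 2/5), width = 2/5 - 0/1 = 2/5
  'a': [0/1 + 2/5*0/1, 0/1 + 2/5*2/5) = [0/1, 4/25)
  'f': [0/1 + 2/5*2/5, 0/1 + 2/5*4/5) = [4/25, 8/25) <- contains code 198/625
  'd': [0/1 + 2/5*4/5, 0/1 + 2/5*1/1) = [8/25, 2/5)
  emit 'f', narrow to [4/25, 8/25)
Step 3: interval [4/25, 8/25), width = 8/25 - 4/25 = 4/25
  'a': [4/25 + 4/25*0/1, 4/25 + 4/25*2/5) = [4/25, 28/125)
  'f': [4/25 + 4/25*2/5, 4/25 + 4/25*4/5) = [28/125, 36/125)
  'd': [4/25 + 4/25*4/5, 4/25 + 4/25*1/1) = [36/125, 8/25) <- contains code 198/625
  emit 'd', narrow to [36/125, 8/25)
Step 4: interval [36/125, 8/25), width = 8/25 - 36/125 = 4/125
  'a': [36/125 + 4/125*0/1, 36/125 + 4/125*2/5) = [36/125, 188/625)
  'f': [36/125 + 4/125*2/5, 36/125 + 4/125*4/5) = [188/625, 196/625)
  'd': [36/125 + 4/125*4/5, 36/125 + 4/125*1/1) = [196/625, 8/25) <- contains code 198/625
  emit 'd', narrow to [196/625, 8/25)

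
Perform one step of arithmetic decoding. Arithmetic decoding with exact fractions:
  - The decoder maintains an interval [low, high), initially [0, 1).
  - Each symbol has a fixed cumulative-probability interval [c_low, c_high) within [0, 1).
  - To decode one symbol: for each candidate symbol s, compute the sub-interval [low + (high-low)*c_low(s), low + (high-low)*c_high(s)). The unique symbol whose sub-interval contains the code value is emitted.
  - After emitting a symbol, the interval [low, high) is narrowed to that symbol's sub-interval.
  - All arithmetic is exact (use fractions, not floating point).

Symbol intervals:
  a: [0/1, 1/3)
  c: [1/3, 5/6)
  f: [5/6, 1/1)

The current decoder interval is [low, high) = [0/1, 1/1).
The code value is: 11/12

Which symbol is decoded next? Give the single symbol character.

Answer: f

Derivation:
Interval width = high − low = 1/1 − 0/1 = 1/1
Scaled code = (code − low) / width = (11/12 − 0/1) / 1/1 = 11/12
  a: [0/1, 1/3) 
  c: [1/3, 5/6) 
  f: [5/6, 1/1) ← scaled code falls here ✓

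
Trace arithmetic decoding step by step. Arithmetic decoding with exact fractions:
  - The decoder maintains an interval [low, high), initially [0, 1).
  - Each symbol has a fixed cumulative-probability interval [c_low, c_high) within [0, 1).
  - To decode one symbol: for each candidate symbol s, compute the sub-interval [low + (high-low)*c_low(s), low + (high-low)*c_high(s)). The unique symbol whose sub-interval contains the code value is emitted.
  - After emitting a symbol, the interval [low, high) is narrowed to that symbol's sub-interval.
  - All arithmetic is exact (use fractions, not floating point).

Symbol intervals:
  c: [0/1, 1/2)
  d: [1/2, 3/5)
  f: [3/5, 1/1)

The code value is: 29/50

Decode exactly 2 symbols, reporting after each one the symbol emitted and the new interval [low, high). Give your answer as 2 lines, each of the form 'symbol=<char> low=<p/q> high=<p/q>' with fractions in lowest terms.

Answer: symbol=d low=1/2 high=3/5
symbol=f low=14/25 high=3/5

Derivation:
Step 1: interval [0/1, 1/1), width = 1/1 - 0/1 = 1/1
  'c': [0/1 + 1/1*0/1, 0/1 + 1/1*1/2) = [0/1, 1/2)
  'd': [0/1 + 1/1*1/2, 0/1 + 1/1*3/5) = [1/2, 3/5) <- contains code 29/50
  'f': [0/1 + 1/1*3/5, 0/1 + 1/1*1/1) = [3/5, 1/1)
  emit 'd', narrow to [1/2, 3/5)
Step 2: interval [1/2, 3/5), width = 3/5 - 1/2 = 1/10
  'c': [1/2 + 1/10*0/1, 1/2 + 1/10*1/2) = [1/2, 11/20)
  'd': [1/2 + 1/10*1/2, 1/2 + 1/10*3/5) = [11/20, 14/25)
  'f': [1/2 + 1/10*3/5, 1/2 + 1/10*1/1) = [14/25, 3/5) <- contains code 29/50
  emit 'f', narrow to [14/25, 3/5)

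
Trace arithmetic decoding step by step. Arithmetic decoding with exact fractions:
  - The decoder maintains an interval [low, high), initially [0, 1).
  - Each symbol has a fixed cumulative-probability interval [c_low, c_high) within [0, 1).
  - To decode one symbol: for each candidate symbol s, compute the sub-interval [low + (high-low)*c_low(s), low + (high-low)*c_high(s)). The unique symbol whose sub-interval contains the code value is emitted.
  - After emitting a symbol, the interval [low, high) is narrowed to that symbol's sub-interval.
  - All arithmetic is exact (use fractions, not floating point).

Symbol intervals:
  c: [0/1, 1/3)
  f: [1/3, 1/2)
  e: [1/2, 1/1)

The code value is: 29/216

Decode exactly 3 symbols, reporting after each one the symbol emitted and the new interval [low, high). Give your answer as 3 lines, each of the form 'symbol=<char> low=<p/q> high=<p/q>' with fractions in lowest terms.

Answer: symbol=c low=0/1 high=1/3
symbol=f low=1/9 high=1/6
symbol=f low=7/54 high=5/36

Derivation:
Step 1: interval [0/1, 1/1), width = 1/1 - 0/1 = 1/1
  'c': [0/1 + 1/1*0/1, 0/1 + 1/1*1/3) = [0/1, 1/3) <- contains code 29/216
  'f': [0/1 + 1/1*1/3, 0/1 + 1/1*1/2) = [1/3, 1/2)
  'e': [0/1 + 1/1*1/2, 0/1 + 1/1*1/1) = [1/2, 1/1)
  emit 'c', narrow to [0/1, 1/3)
Step 2: interval [0/1, 1/3), width = 1/3 - 0/1 = 1/3
  'c': [0/1 + 1/3*0/1, 0/1 + 1/3*1/3) = [0/1, 1/9)
  'f': [0/1 + 1/3*1/3, 0/1 + 1/3*1/2) = [1/9, 1/6) <- contains code 29/216
  'e': [0/1 + 1/3*1/2, 0/1 + 1/3*1/1) = [1/6, 1/3)
  emit 'f', narrow to [1/9, 1/6)
Step 3: interval [1/9, 1/6), width = 1/6 - 1/9 = 1/18
  'c': [1/9 + 1/18*0/1, 1/9 + 1/18*1/3) = [1/9, 7/54)
  'f': [1/9 + 1/18*1/3, 1/9 + 1/18*1/2) = [7/54, 5/36) <- contains code 29/216
  'e': [1/9 + 1/18*1/2, 1/9 + 1/18*1/1) = [5/36, 1/6)
  emit 'f', narrow to [7/54, 5/36)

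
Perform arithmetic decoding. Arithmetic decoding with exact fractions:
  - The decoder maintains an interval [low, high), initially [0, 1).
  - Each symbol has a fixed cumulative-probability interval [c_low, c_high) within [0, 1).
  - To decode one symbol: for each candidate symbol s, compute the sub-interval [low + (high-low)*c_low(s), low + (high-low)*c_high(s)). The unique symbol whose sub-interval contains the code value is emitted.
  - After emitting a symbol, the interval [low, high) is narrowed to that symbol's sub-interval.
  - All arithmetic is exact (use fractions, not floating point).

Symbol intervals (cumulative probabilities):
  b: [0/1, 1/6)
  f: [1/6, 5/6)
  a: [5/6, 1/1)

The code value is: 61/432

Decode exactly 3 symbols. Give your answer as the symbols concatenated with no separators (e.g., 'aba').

Answer: bab

Derivation:
Step 1: interval [0/1, 1/1), width = 1/1 - 0/1 = 1/1
  'b': [0/1 + 1/1*0/1, 0/1 + 1/1*1/6) = [0/1, 1/6) <- contains code 61/432
  'f': [0/1 + 1/1*1/6, 0/1 + 1/1*5/6) = [1/6, 5/6)
  'a': [0/1 + 1/1*5/6, 0/1 + 1/1*1/1) = [5/6, 1/1)
  emit 'b', narrow to [0/1, 1/6)
Step 2: interval [0/1, 1/6), width = 1/6 - 0/1 = 1/6
  'b': [0/1 + 1/6*0/1, 0/1 + 1/6*1/6) = [0/1, 1/36)
  'f': [0/1 + 1/6*1/6, 0/1 + 1/6*5/6) = [1/36, 5/36)
  'a': [0/1 + 1/6*5/6, 0/1 + 1/6*1/1) = [5/36, 1/6) <- contains code 61/432
  emit 'a', narrow to [5/36, 1/6)
Step 3: interval [5/36, 1/6), width = 1/6 - 5/36 = 1/36
  'b': [5/36 + 1/36*0/1, 5/36 + 1/36*1/6) = [5/36, 31/216) <- contains code 61/432
  'f': [5/36 + 1/36*1/6, 5/36 + 1/36*5/6) = [31/216, 35/216)
  'a': [5/36 + 1/36*5/6, 5/36 + 1/36*1/1) = [35/216, 1/6)
  emit 'b', narrow to [5/36, 31/216)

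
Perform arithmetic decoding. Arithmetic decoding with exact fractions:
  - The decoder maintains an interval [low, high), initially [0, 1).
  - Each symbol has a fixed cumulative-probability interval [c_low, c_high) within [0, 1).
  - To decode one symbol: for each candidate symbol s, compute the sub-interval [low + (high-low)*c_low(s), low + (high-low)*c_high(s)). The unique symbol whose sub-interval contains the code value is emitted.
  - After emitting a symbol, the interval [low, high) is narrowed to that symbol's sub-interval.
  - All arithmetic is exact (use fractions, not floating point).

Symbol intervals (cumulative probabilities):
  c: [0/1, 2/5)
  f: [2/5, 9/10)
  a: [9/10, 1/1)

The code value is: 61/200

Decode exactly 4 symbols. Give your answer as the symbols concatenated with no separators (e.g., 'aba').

Step 1: interval [0/1, 1/1), width = 1/1 - 0/1 = 1/1
  'c': [0/1 + 1/1*0/1, 0/1 + 1/1*2/5) = [0/1, 2/5) <- contains code 61/200
  'f': [0/1 + 1/1*2/5, 0/1 + 1/1*9/10) = [2/5, 9/10)
  'a': [0/1 + 1/1*9/10, 0/1 + 1/1*1/1) = [9/10, 1/1)
  emit 'c', narrow to [0/1, 2/5)
Step 2: interval [0/1, 2/5), width = 2/5 - 0/1 = 2/5
  'c': [0/1 + 2/5*0/1, 0/1 + 2/5*2/5) = [0/1, 4/25)
  'f': [0/1 + 2/5*2/5, 0/1 + 2/5*9/10) = [4/25, 9/25) <- contains code 61/200
  'a': [0/1 + 2/5*9/10, 0/1 + 2/5*1/1) = [9/25, 2/5)
  emit 'f', narrow to [4/25, 9/25)
Step 3: interval [4/25, 9/25), width = 9/25 - 4/25 = 1/5
  'c': [4/25 + 1/5*0/1, 4/25 + 1/5*2/5) = [4/25, 6/25)
  'f': [4/25 + 1/5*2/5, 4/25 + 1/5*9/10) = [6/25, 17/50) <- contains code 61/200
  'a': [4/25 + 1/5*9/10, 4/25 + 1/5*1/1) = [17/50, 9/25)
  emit 'f', narrow to [6/25, 17/50)
Step 4: interval [6/25, 17/50), width = 17/50 - 6/25 = 1/10
  'c': [6/25 + 1/10*0/1, 6/25 + 1/10*2/5) = [6/25, 7/25)
  'f': [6/25 + 1/10*2/5, 6/25 + 1/10*9/10) = [7/25, 33/100) <- contains code 61/200
  'a': [6/25 + 1/10*9/10, 6/25 + 1/10*1/1) = [33/100, 17/50)
  emit 'f', narrow to [7/25, 33/100)

Answer: cfff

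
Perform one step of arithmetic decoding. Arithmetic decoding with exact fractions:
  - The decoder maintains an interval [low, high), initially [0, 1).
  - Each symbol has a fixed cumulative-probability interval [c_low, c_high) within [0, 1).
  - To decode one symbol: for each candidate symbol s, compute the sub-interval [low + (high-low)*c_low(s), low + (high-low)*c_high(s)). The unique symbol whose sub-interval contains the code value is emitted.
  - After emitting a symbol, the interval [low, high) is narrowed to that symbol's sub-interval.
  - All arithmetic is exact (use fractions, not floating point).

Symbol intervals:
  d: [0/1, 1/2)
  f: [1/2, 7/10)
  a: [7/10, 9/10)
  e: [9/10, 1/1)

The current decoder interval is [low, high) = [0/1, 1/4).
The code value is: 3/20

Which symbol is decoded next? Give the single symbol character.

Interval width = high − low = 1/4 − 0/1 = 1/4
Scaled code = (code − low) / width = (3/20 − 0/1) / 1/4 = 3/5
  d: [0/1, 1/2) 
  f: [1/2, 7/10) ← scaled code falls here ✓
  a: [7/10, 9/10) 
  e: [9/10, 1/1) 

Answer: f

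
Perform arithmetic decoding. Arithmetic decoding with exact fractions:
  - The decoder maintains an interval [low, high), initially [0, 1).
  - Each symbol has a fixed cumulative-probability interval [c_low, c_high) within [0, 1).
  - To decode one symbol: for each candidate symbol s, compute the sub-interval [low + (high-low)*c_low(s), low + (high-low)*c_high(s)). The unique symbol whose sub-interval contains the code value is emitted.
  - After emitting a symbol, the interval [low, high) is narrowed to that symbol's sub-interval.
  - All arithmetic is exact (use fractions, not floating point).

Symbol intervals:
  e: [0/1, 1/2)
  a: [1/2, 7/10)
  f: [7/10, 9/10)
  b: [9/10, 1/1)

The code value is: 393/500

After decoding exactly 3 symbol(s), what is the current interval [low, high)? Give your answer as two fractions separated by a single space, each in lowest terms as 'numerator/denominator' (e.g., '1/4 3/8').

Step 1: interval [0/1, 1/1), width = 1/1 - 0/1 = 1/1
  'e': [0/1 + 1/1*0/1, 0/1 + 1/1*1/2) = [0/1, 1/2)
  'a': [0/1 + 1/1*1/2, 0/1 + 1/1*7/10) = [1/2, 7/10)
  'f': [0/1 + 1/1*7/10, 0/1 + 1/1*9/10) = [7/10, 9/10) <- contains code 393/500
  'b': [0/1 + 1/1*9/10, 0/1 + 1/1*1/1) = [9/10, 1/1)
  emit 'f', narrow to [7/10, 9/10)
Step 2: interval [7/10, 9/10), width = 9/10 - 7/10 = 1/5
  'e': [7/10 + 1/5*0/1, 7/10 + 1/5*1/2) = [7/10, 4/5) <- contains code 393/500
  'a': [7/10 + 1/5*1/2, 7/10 + 1/5*7/10) = [4/5, 21/25)
  'f': [7/10 + 1/5*7/10, 7/10 + 1/5*9/10) = [21/25, 22/25)
  'b': [7/10 + 1/5*9/10, 7/10 + 1/5*1/1) = [22/25, 9/10)
  emit 'e', narrow to [7/10, 4/5)
Step 3: interval [7/10, 4/5), width = 4/5 - 7/10 = 1/10
  'e': [7/10 + 1/10*0/1, 7/10 + 1/10*1/2) = [7/10, 3/4)
  'a': [7/10 + 1/10*1/2, 7/10 + 1/10*7/10) = [3/4, 77/100)
  'f': [7/10 + 1/10*7/10, 7/10 + 1/10*9/10) = [77/100, 79/100) <- contains code 393/500
  'b': [7/10 + 1/10*9/10, 7/10 + 1/10*1/1) = [79/100, 4/5)
  emit 'f', narrow to [77/100, 79/100)

Answer: 77/100 79/100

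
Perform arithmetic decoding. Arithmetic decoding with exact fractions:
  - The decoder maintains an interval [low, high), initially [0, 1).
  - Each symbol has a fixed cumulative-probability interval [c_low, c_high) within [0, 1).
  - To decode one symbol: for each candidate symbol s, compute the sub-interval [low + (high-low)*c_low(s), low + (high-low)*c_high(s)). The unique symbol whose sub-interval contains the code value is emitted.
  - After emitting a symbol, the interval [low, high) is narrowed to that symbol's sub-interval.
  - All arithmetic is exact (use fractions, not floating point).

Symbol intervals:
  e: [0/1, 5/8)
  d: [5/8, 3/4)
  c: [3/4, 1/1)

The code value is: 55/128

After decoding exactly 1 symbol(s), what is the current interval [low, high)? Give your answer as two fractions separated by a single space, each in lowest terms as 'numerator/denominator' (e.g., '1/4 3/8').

Step 1: interval [0/1, 1/1), width = 1/1 - 0/1 = 1/1
  'e': [0/1 + 1/1*0/1, 0/1 + 1/1*5/8) = [0/1, 5/8) <- contains code 55/128
  'd': [0/1 + 1/1*5/8, 0/1 + 1/1*3/4) = [5/8, 3/4)
  'c': [0/1 + 1/1*3/4, 0/1 + 1/1*1/1) = [3/4, 1/1)
  emit 'e', narrow to [0/1, 5/8)

Answer: 0/1 5/8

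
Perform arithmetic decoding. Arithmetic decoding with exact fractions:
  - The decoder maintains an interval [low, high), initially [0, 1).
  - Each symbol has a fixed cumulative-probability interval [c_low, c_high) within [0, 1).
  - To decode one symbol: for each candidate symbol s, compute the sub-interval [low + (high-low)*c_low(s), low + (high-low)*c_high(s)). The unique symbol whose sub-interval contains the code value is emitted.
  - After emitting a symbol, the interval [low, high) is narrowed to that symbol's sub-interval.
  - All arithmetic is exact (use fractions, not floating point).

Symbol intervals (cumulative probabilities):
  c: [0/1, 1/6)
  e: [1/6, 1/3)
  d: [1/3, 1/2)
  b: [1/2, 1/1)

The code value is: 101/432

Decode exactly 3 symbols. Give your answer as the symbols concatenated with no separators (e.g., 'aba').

Answer: edd

Derivation:
Step 1: interval [0/1, 1/1), width = 1/1 - 0/1 = 1/1
  'c': [0/1 + 1/1*0/1, 0/1 + 1/1*1/6) = [0/1, 1/6)
  'e': [0/1 + 1/1*1/6, 0/1 + 1/1*1/3) = [1/6, 1/3) <- contains code 101/432
  'd': [0/1 + 1/1*1/3, 0/1 + 1/1*1/2) = [1/3, 1/2)
  'b': [0/1 + 1/1*1/2, 0/1 + 1/1*1/1) = [1/2, 1/1)
  emit 'e', narrow to [1/6, 1/3)
Step 2: interval [1/6, 1/3), width = 1/3 - 1/6 = 1/6
  'c': [1/6 + 1/6*0/1, 1/6 + 1/6*1/6) = [1/6, 7/36)
  'e': [1/6 + 1/6*1/6, 1/6 + 1/6*1/3) = [7/36, 2/9)
  'd': [1/6 + 1/6*1/3, 1/6 + 1/6*1/2) = [2/9, 1/4) <- contains code 101/432
  'b': [1/6 + 1/6*1/2, 1/6 + 1/6*1/1) = [1/4, 1/3)
  emit 'd', narrow to [2/9, 1/4)
Step 3: interval [2/9, 1/4), width = 1/4 - 2/9 = 1/36
  'c': [2/9 + 1/36*0/1, 2/9 + 1/36*1/6) = [2/9, 49/216)
  'e': [2/9 + 1/36*1/6, 2/9 + 1/36*1/3) = [49/216, 25/108)
  'd': [2/9 + 1/36*1/3, 2/9 + 1/36*1/2) = [25/108, 17/72) <- contains code 101/432
  'b': [2/9 + 1/36*1/2, 2/9 + 1/36*1/1) = [17/72, 1/4)
  emit 'd', narrow to [25/108, 17/72)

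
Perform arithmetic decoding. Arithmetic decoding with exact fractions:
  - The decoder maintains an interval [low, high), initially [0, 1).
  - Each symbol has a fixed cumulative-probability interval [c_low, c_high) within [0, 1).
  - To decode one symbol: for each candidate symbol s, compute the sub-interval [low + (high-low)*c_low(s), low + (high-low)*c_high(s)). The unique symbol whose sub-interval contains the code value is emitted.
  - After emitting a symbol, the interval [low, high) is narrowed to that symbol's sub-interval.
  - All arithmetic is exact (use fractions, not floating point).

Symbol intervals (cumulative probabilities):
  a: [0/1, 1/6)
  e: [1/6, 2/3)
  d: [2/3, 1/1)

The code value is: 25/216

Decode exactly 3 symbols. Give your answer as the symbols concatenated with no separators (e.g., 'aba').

Answer: ada

Derivation:
Step 1: interval [0/1, 1/1), width = 1/1 - 0/1 = 1/1
  'a': [0/1 + 1/1*0/1, 0/1 + 1/1*1/6) = [0/1, 1/6) <- contains code 25/216
  'e': [0/1 + 1/1*1/6, 0/1 + 1/1*2/3) = [1/6, 2/3)
  'd': [0/1 + 1/1*2/3, 0/1 + 1/1*1/1) = [2/3, 1/1)
  emit 'a', narrow to [0/1, 1/6)
Step 2: interval [0/1, 1/6), width = 1/6 - 0/1 = 1/6
  'a': [0/1 + 1/6*0/1, 0/1 + 1/6*1/6) = [0/1, 1/36)
  'e': [0/1 + 1/6*1/6, 0/1 + 1/6*2/3) = [1/36, 1/9)
  'd': [0/1 + 1/6*2/3, 0/1 + 1/6*1/1) = [1/9, 1/6) <- contains code 25/216
  emit 'd', narrow to [1/9, 1/6)
Step 3: interval [1/9, 1/6), width = 1/6 - 1/9 = 1/18
  'a': [1/9 + 1/18*0/1, 1/9 + 1/18*1/6) = [1/9, 13/108) <- contains code 25/216
  'e': [1/9 + 1/18*1/6, 1/9 + 1/18*2/3) = [13/108, 4/27)
  'd': [1/9 + 1/18*2/3, 1/9 + 1/18*1/1) = [4/27, 1/6)
  emit 'a', narrow to [1/9, 13/108)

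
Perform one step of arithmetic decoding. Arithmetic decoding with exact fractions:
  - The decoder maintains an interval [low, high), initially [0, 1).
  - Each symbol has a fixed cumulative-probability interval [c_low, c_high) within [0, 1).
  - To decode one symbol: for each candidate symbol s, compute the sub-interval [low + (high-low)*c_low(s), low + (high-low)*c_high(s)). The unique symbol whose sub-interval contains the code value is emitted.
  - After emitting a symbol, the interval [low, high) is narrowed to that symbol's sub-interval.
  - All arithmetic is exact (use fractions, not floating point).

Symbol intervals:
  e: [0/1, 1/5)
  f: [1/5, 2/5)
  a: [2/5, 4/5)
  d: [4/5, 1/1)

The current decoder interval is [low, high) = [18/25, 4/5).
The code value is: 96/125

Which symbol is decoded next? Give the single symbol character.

Answer: a

Derivation:
Interval width = high − low = 4/5 − 18/25 = 2/25
Scaled code = (code − low) / width = (96/125 − 18/25) / 2/25 = 3/5
  e: [0/1, 1/5) 
  f: [1/5, 2/5) 
  a: [2/5, 4/5) ← scaled code falls here ✓
  d: [4/5, 1/1) 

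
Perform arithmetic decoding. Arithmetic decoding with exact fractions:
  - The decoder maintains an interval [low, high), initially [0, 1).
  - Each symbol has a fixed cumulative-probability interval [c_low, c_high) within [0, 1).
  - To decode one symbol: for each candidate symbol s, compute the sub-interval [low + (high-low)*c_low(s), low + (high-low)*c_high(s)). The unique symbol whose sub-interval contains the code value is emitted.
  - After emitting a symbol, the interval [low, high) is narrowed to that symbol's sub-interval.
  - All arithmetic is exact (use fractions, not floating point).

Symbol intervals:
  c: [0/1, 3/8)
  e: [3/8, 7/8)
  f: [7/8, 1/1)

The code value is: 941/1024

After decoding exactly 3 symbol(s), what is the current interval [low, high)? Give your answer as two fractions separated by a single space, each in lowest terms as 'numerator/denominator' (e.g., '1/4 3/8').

Step 1: interval [0/1, 1/1), width = 1/1 - 0/1 = 1/1
  'c': [0/1 + 1/1*0/1, 0/1 + 1/1*3/8) = [0/1, 3/8)
  'e': [0/1 + 1/1*3/8, 0/1 + 1/1*7/8) = [3/8, 7/8)
  'f': [0/1 + 1/1*7/8, 0/1 + 1/1*1/1) = [7/8, 1/1) <- contains code 941/1024
  emit 'f', narrow to [7/8, 1/1)
Step 2: interval [7/8, 1/1), width = 1/1 - 7/8 = 1/8
  'c': [7/8 + 1/8*0/1, 7/8 + 1/8*3/8) = [7/8, 59/64) <- contains code 941/1024
  'e': [7/8 + 1/8*3/8, 7/8 + 1/8*7/8) = [59/64, 63/64)
  'f': [7/8 + 1/8*7/8, 7/8 + 1/8*1/1) = [63/64, 1/1)
  emit 'c', narrow to [7/8, 59/64)
Step 3: interval [7/8, 59/64), width = 59/64 - 7/8 = 3/64
  'c': [7/8 + 3/64*0/1, 7/8 + 3/64*3/8) = [7/8, 457/512)
  'e': [7/8 + 3/64*3/8, 7/8 + 3/64*7/8) = [457/512, 469/512)
  'f': [7/8 + 3/64*7/8, 7/8 + 3/64*1/1) = [469/512, 59/64) <- contains code 941/1024
  emit 'f', narrow to [469/512, 59/64)

Answer: 469/512 59/64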